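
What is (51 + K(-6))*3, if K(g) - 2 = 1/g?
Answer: 317/2 ≈ 158.50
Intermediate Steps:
K(g) = 2 + 1/g
(51 + K(-6))*3 = (51 + (2 + 1/(-6)))*3 = (51 + (2 - ⅙))*3 = (51 + 11/6)*3 = (317/6)*3 = 317/2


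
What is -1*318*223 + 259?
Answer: -70655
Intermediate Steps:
-1*318*223 + 259 = -318*223 + 259 = -70914 + 259 = -70655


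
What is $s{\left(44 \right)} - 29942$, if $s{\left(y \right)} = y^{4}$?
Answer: $3718154$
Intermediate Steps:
$s{\left(44 \right)} - 29942 = 44^{4} - 29942 = 3748096 - 29942 = 3718154$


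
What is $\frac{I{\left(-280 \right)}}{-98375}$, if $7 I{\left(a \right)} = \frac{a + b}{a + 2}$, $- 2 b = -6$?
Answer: $- \frac{277}{191437750} \approx -1.4469 \cdot 10^{-6}$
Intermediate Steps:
$b = 3$ ($b = \left(- \frac{1}{2}\right) \left(-6\right) = 3$)
$I{\left(a \right)} = \frac{3 + a}{7 \left(2 + a\right)}$ ($I{\left(a \right)} = \frac{\frac{1}{a + 2} \left(a + 3\right)}{7} = \frac{\frac{1}{2 + a} \left(3 + a\right)}{7} = \frac{3 + a}{7 \left(2 + a\right)}$)
$\frac{I{\left(-280 \right)}}{-98375} = \frac{\frac{1}{7} \frac{1}{2 - 280} \left(3 - 280\right)}{-98375} = \frac{1}{7} \frac{1}{-278} \left(-277\right) \left(- \frac{1}{98375}\right) = \frac{1}{7} \left(- \frac{1}{278}\right) \left(-277\right) \left(- \frac{1}{98375}\right) = \frac{277}{1946} \left(- \frac{1}{98375}\right) = - \frac{277}{191437750}$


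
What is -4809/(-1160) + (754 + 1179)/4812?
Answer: 6345797/1395480 ≈ 4.5474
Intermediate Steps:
-4809/(-1160) + (754 + 1179)/4812 = -4809*(-1/1160) + 1933*(1/4812) = 4809/1160 + 1933/4812 = 6345797/1395480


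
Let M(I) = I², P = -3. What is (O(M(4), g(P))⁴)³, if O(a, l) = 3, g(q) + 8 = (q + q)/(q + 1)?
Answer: 531441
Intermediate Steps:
g(q) = -8 + 2*q/(1 + q) (g(q) = -8 + (q + q)/(q + 1) = -8 + (2*q)/(1 + q) = -8 + 2*q/(1 + q))
(O(M(4), g(P))⁴)³ = (3⁴)³ = 81³ = 531441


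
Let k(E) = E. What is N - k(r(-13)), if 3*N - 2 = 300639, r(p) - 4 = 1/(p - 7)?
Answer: 6012583/60 ≈ 1.0021e+5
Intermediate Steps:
r(p) = 4 + 1/(-7 + p) (r(p) = 4 + 1/(p - 7) = 4 + 1/(-7 + p))
N = 300641/3 (N = ⅔ + (⅓)*300639 = ⅔ + 100213 = 300641/3 ≈ 1.0021e+5)
N - k(r(-13)) = 300641/3 - (-27 + 4*(-13))/(-7 - 13) = 300641/3 - (-27 - 52)/(-20) = 300641/3 - (-1)*(-79)/20 = 300641/3 - 1*79/20 = 300641/3 - 79/20 = 6012583/60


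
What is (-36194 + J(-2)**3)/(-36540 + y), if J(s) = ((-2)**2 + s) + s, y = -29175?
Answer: 36194/65715 ≈ 0.55077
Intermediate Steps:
J(s) = 4 + 2*s (J(s) = (4 + s) + s = 4 + 2*s)
(-36194 + J(-2)**3)/(-36540 + y) = (-36194 + (4 + 2*(-2))**3)/(-36540 - 29175) = (-36194 + (4 - 4)**3)/(-65715) = (-36194 + 0**3)*(-1/65715) = (-36194 + 0)*(-1/65715) = -36194*(-1/65715) = 36194/65715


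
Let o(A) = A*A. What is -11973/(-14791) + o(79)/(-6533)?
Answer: -14091022/96629603 ≈ -0.14583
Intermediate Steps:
o(A) = A**2
-11973/(-14791) + o(79)/(-6533) = -11973/(-14791) + 79**2/(-6533) = -11973*(-1/14791) + 6241*(-1/6533) = 11973/14791 - 6241/6533 = -14091022/96629603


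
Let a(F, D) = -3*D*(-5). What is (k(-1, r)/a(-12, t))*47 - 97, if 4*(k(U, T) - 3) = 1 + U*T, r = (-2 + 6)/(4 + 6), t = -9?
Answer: -29429/300 ≈ -98.097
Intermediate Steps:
r = ⅖ (r = 4/10 = 4*(⅒) = ⅖ ≈ 0.40000)
a(F, D) = 15*D
k(U, T) = 13/4 + T*U/4 (k(U, T) = 3 + (1 + U*T)/4 = 3 + (1 + T*U)/4 = 3 + (¼ + T*U/4) = 13/4 + T*U/4)
(k(-1, r)/a(-12, t))*47 - 97 = ((13/4 + (¼)*(⅖)*(-1))/((15*(-9))))*47 - 97 = ((13/4 - ⅒)/(-135))*47 - 97 = ((63/20)*(-1/135))*47 - 97 = -7/300*47 - 97 = -329/300 - 97 = -29429/300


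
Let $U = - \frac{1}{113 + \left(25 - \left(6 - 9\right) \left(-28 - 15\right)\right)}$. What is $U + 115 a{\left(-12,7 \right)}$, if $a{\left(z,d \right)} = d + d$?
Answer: $\frac{14489}{9} \approx 1609.9$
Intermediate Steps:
$a{\left(z,d \right)} = 2 d$
$U = - \frac{1}{9}$ ($U = - \frac{1}{113 + \left(25 - \left(-3\right) \left(-43\right)\right)} = - \frac{1}{113 + \left(25 - 129\right)} = - \frac{1}{113 - 104} = - \frac{1}{9} \approx -0.11111$)
$U + 115 a{\left(-12,7 \right)} = - \frac{1}{9} + 115 \cdot 2 \cdot 7 = - \frac{1}{9} + 115 \cdot 14 = - \frac{1}{9} + 1610 = \frac{14489}{9}$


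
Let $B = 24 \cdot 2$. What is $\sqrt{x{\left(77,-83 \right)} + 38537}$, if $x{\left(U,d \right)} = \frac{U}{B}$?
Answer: $\frac{\sqrt{5549559}}{12} \approx 196.31$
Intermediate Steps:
$B = 48$
$x{\left(U,d \right)} = \frac{U}{48}$
$\sqrt{x{\left(77,-83 \right)} + 38537} = \sqrt{\frac{1}{48} \cdot 77 + 38537} = \sqrt{\frac{77}{48} + 38537} = \sqrt{\frac{1849853}{48}} = \frac{\sqrt{5549559}}{12}$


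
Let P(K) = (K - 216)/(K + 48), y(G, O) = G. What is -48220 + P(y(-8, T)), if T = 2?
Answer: -241128/5 ≈ -48226.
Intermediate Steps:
P(K) = (-216 + K)/(48 + K)
-48220 + P(y(-8, T)) = -48220 + (-216 - 8)/(48 - 8) = -48220 - 224/40 = -48220 + (1/40)*(-224) = -48220 - 28/5 = -241128/5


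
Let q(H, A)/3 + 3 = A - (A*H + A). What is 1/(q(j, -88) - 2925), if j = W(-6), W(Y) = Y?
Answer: -1/4518 ≈ -0.00022134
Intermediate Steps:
j = -6
q(H, A) = -9 - 3*A*H (q(H, A) = -9 + 3*(A - (A*H + A)) = -9 + 3*(A - (A + A*H)) = -9 + 3*(A + (-A - A*H)) = -9 + 3*(-A*H) = -9 - 3*A*H)
1/(q(j, -88) - 2925) = 1/((-9 - 3*(-88)*(-6)) - 2925) = 1/((-9 - 1584) - 2925) = 1/(-1593 - 2925) = 1/(-4518) = -1/4518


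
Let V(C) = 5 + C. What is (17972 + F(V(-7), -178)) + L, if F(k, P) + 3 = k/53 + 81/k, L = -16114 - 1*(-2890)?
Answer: 498673/106 ≈ 4704.5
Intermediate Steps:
L = -13224 (L = -16114 + 2890 = -13224)
F(k, P) = -3 + 81/k + k/53 (F(k, P) = -3 + (k/53 + 81/k) = -3 + (81/k + k/53) = -3 + 81/k + k/53)
(17972 + F(V(-7), -178)) + L = (17972 + (-3 + 81/(5 - 7) + (5 - 7)/53)) - 13224 = (17972 + (-3 + 81/(-2) + (1/53)*(-2))) - 13224 = (17972 + (-3 + 81*(-½) - 2/53)) - 13224 = (17972 + (-3 - 81/2 - 2/53)) - 13224 = (17972 - 4615/106) - 13224 = 1900417/106 - 13224 = 498673/106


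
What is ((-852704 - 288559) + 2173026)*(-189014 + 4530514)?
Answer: 4479399064500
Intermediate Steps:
((-852704 - 288559) + 2173026)*(-189014 + 4530514) = (-1141263 + 2173026)*4341500 = 1031763*4341500 = 4479399064500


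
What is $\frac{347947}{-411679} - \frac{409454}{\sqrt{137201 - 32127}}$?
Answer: $- \frac{347947}{411679} - \frac{204727 \sqrt{105074}}{52537} \approx -1264.0$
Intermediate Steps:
$\frac{347947}{-411679} - \frac{409454}{\sqrt{137201 - 32127}} = 347947 \left(- \frac{1}{411679}\right) - \frac{409454}{\sqrt{105074}} = - \frac{347947}{411679} - 409454 \frac{\sqrt{105074}}{105074} = - \frac{347947}{411679} - \frac{204727 \sqrt{105074}}{52537}$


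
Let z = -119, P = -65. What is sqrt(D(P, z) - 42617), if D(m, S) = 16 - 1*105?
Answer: I*sqrt(42706) ≈ 206.65*I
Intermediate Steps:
D(m, S) = -89 (D(m, S) = 16 - 105 = -89)
sqrt(D(P, z) - 42617) = sqrt(-89 - 42617) = sqrt(-42706) = I*sqrt(42706)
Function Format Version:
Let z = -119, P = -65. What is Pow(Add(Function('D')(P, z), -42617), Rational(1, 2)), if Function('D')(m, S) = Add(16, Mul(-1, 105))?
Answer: Mul(I, Pow(42706, Rational(1, 2))) ≈ Mul(206.65, I)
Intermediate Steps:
Function('D')(m, S) = -89 (Function('D')(m, S) = Add(16, -105) = -89)
Pow(Add(Function('D')(P, z), -42617), Rational(1, 2)) = Pow(Add(-89, -42617), Rational(1, 2)) = Pow(-42706, Rational(1, 2)) = Mul(I, Pow(42706, Rational(1, 2)))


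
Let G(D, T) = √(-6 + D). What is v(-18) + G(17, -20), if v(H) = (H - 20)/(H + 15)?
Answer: 38/3 + √11 ≈ 15.983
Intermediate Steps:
v(H) = (-20 + H)/(15 + H)
v(-18) + G(17, -20) = (-20 - 18)/(15 - 18) + √(-6 + 17) = -38/(-3) + √11 = -⅓*(-38) + √11 = 38/3 + √11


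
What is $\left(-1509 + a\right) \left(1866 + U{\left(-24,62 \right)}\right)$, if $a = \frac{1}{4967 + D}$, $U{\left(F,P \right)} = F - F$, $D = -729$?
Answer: $- \frac{5966666553}{2119} \approx -2.8158 \cdot 10^{6}$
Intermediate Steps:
$U{\left(F,P \right)} = 0$
$a = \frac{1}{4238}$ ($a = \frac{1}{4967 - 729} = \frac{1}{4238} \approx 0.00023596$)
$\left(-1509 + a\right) \left(1866 + U{\left(-24,62 \right)}\right) = \left(-1509 + \frac{1}{4238}\right) \left(1866 + 0\right) = \left(- \frac{6395141}{4238}\right) 1866 = - \frac{5966666553}{2119}$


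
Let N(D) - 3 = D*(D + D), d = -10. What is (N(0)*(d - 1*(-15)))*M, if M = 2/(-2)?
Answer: -15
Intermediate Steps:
M = -1 (M = -½*2 = -1)
N(D) = 3 + 2*D² (N(D) = 3 + D*(D + D) = 3 + D*(2*D) = 3 + 2*D²)
(N(0)*(d - 1*(-15)))*M = ((3 + 2*0²)*(-10 - 1*(-15)))*(-1) = ((3 + 2*0)*(-10 + 15))*(-1) = ((3 + 0)*5)*(-1) = (3*5)*(-1) = 15*(-1) = -15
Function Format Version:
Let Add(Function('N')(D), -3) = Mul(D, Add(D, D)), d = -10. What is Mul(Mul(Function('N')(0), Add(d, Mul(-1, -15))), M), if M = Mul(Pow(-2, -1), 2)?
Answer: -15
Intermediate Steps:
M = -1 (M = Mul(Rational(-1, 2), 2) = -1)
Function('N')(D) = Add(3, Mul(2, Pow(D, 2))) (Function('N')(D) = Add(3, Mul(D, Add(D, D))) = Add(3, Mul(D, Mul(2, D))) = Add(3, Mul(2, Pow(D, 2))))
Mul(Mul(Function('N')(0), Add(d, Mul(-1, -15))), M) = Mul(Mul(Add(3, Mul(2, Pow(0, 2))), Add(-10, Mul(-1, -15))), -1) = Mul(Mul(Add(3, Mul(2, 0)), Add(-10, 15)), -1) = Mul(Mul(Add(3, 0), 5), -1) = Mul(Mul(3, 5), -1) = Mul(15, -1) = -15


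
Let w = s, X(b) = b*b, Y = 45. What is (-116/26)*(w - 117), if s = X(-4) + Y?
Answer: 3248/13 ≈ 249.85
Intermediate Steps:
X(b) = b²
s = 61 (s = (-4)² + 45 = 16 + 45 = 61)
w = 61
(-116/26)*(w - 117) = (-116/26)*(61 - 117) = -116*1/26*(-56) = -58/13*(-56) = 3248/13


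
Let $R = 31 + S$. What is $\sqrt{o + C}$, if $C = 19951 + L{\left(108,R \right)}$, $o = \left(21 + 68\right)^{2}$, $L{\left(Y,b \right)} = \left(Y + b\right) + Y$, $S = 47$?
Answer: $\sqrt{28166} \approx 167.83$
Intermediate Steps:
$R = 78$ ($R = 31 + 47 = 78$)
$L{\left(Y,b \right)} = b + 2 Y$
$o = 7921$ ($o = 89^{2} = 7921$)
$C = 20245$ ($C = 19951 + \left(78 + 2 \cdot 108\right) = 19951 + \left(78 + 216\right) = 19951 + 294 = 20245$)
$\sqrt{o + C} = \sqrt{7921 + 20245} = \sqrt{28166}$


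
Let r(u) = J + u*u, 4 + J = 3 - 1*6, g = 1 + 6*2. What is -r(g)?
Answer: -162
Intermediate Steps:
g = 13 (g = 1 + 12 = 13)
J = -7 (J = -4 + (3 - 1*6) = -4 + (3 - 6) = -4 - 3 = -7)
r(u) = -7 + u² (r(u) = -7 + u*u = -7 + u²)
-r(g) = -(-7 + 13²) = -(-7 + 169) = -1*162 = -162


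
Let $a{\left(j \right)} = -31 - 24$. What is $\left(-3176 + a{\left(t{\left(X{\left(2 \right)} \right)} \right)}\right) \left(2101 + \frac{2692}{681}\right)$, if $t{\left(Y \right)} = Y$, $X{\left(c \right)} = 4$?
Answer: $- \frac{1543850421}{227} \approx -6.8011 \cdot 10^{6}$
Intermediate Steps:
$a{\left(j \right)} = -55$ ($a{\left(j \right)} = -31 - 24 = -55$)
$\left(-3176 + a{\left(t{\left(X{\left(2 \right)} \right)} \right)}\right) \left(2101 + \frac{2692}{681}\right) = \left(-3176 - 55\right) \left(2101 + \frac{2692}{681}\right) = - 3231 \left(2101 + 2692 \cdot \frac{1}{681}\right) = - 3231 \left(2101 + \frac{2692}{681}\right) = \left(-3231\right) \frac{1433473}{681} = - \frac{1543850421}{227}$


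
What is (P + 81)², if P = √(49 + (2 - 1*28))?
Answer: (81 + √23)² ≈ 7360.9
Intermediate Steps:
P = √23 (P = √(49 + (2 - 28)) = √(49 - 26) = √23 ≈ 4.7958)
(P + 81)² = (√23 + 81)² = (81 + √23)²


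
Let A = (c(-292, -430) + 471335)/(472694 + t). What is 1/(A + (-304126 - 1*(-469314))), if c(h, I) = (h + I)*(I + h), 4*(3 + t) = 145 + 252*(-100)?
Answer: 207301/34244078752 ≈ 6.0536e-6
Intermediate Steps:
t = -25067/4 (t = -3 + (145 + 252*(-100))/4 = -3 + (145 - 25200)/4 = -3 + (¼)*(-25055) = -3 - 25055/4 = -25067/4 ≈ -6266.8)
c(h, I) = (I + h)² (c(h, I) = (I + h)*(I + h) = (I + h)²)
A = 441164/207301 (A = ((-430 - 292)² + 471335)/(472694 - 25067/4) = ((-722)² + 471335)/(1865709/4) = (521284 + 471335)*(4/1865709) = 992619*(4/1865709) = 441164/207301 ≈ 2.1281)
1/(A + (-304126 - 1*(-469314))) = 1/(441164/207301 + (-304126 - 1*(-469314))) = 1/(441164/207301 + (-304126 + 469314)) = 1/(441164/207301 + 165188) = 1/(34244078752/207301) = 207301/34244078752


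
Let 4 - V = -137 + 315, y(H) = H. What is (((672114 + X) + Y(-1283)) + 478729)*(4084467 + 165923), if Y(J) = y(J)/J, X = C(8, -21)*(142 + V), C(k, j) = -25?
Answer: 4894936141160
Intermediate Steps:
V = -174 (V = 4 - (-137 + 315) = 4 - 1*178 = 4 - 178 = -174)
X = 800 (X = -25*(142 - 174) = -25*(-32) = 800)
Y(J) = 1 (Y(J) = J/J = 1)
(((672114 + X) + Y(-1283)) + 478729)*(4084467 + 165923) = (((672114 + 800) + 1) + 478729)*(4084467 + 165923) = ((672914 + 1) + 478729)*4250390 = (672915 + 478729)*4250390 = 1151644*4250390 = 4894936141160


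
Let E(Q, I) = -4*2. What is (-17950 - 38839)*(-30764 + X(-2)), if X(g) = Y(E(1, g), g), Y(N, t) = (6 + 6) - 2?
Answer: 1746488906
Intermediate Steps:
E(Q, I) = -8
Y(N, t) = 10 (Y(N, t) = 12 - 2 = 10)
X(g) = 10
(-17950 - 38839)*(-30764 + X(-2)) = (-17950 - 38839)*(-30764 + 10) = -56789*(-30754) = 1746488906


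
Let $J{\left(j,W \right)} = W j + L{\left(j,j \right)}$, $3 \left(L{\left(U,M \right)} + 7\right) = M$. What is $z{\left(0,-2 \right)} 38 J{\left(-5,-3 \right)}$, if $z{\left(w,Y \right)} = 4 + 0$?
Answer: $\frac{2888}{3} \approx 962.67$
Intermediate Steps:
$z{\left(w,Y \right)} = 4$
$L{\left(U,M \right)} = -7 + \frac{M}{3}$
$J{\left(j,W \right)} = -7 + \frac{j}{3} + W j$ ($J{\left(j,W \right)} = W j + \left(-7 + \frac{j}{3}\right) = -7 + \frac{j}{3} + W j$)
$z{\left(0,-2 \right)} 38 J{\left(-5,-3 \right)} = 4 \cdot 38 \left(-7 + \frac{1}{3} \left(-5\right) - -15\right) = 152 \left(-7 - \frac{5}{3} + 15\right) = 152 \cdot \frac{19}{3} = \frac{2888}{3}$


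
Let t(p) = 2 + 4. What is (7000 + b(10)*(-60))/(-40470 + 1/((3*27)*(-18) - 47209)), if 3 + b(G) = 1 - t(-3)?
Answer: -364029160/1969553491 ≈ -0.18483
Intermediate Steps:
t(p) = 6
b(G) = -8 (b(G) = -3 + (1 - 1*6) = -3 + (1 - 6) = -3 - 5 = -8)
(7000 + b(10)*(-60))/(-40470 + 1/((3*27)*(-18) - 47209)) = (7000 - 8*(-60))/(-40470 + 1/((3*27)*(-18) - 47209)) = (7000 + 480)/(-40470 + 1/(81*(-18) - 47209)) = 7480/(-40470 + 1/(-1458 - 47209)) = 7480/(-40470 + 1/(-48667)) = 7480/(-40470 - 1/48667) = 7480/(-1969553491/48667) = 7480*(-48667/1969553491) = -364029160/1969553491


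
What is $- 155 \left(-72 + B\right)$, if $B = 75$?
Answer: $-465$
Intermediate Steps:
$- 155 \left(-72 + B\right) = - 155 \left(-72 + 75\right) = \left(-155\right) 3 = -465$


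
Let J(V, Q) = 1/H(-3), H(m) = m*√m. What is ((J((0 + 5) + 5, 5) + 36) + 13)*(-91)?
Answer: -4459 - 91*I*√3/9 ≈ -4459.0 - 17.513*I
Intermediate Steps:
H(m) = m^(3/2)
J(V, Q) = I*√3/9 (J(V, Q) = 1/((-3)^(3/2)) = 1/(-3*I*√3) = I*√3/9)
((J((0 + 5) + 5, 5) + 36) + 13)*(-91) = ((I*√3/9 + 36) + 13)*(-91) = ((36 + I*√3/9) + 13)*(-91) = (49 + I*√3/9)*(-91) = -4459 - 91*I*√3/9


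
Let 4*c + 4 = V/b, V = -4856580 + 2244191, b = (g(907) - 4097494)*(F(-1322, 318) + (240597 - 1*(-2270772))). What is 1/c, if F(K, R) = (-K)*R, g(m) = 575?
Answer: -48044814928140/48044812315751 ≈ -1.0000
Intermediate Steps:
F(K, R) = -K*R
b = -12011203732035 (b = (575 - 4097494)*(-1*(-1322)*318 + (240597 - 1*(-2270772))) = -4096919*(420396 + (240597 + 2270772)) = -4096919*(420396 + 2511369) = -4096919*2931765 = -12011203732035)
V = -2612389
c = -48044812315751/48044814928140 (c = -1 + (-2612389/(-12011203732035))/4 = -1 + (-2612389*(-1/12011203732035))/4 = -1 + (¼)*(2612389/12011203732035) = -1 + 2612389/48044814928140 = -48044812315751/48044814928140 ≈ -1.0000)
1/c = 1/(-48044812315751/48044814928140) = -48044814928140/48044812315751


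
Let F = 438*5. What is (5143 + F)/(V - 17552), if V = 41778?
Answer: 7333/24226 ≈ 0.30269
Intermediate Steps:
F = 2190
(5143 + F)/(V - 17552) = (5143 + 2190)/(41778 - 17552) = 7333/24226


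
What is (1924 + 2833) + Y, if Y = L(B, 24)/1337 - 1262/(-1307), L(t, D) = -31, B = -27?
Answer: 8314309240/1747459 ≈ 4757.9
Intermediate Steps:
Y = 1646777/1747459 (Y = -31/1337 - 1262/(-1307) = -31*1/1337 - 1262*(-1/1307) = -31/1337 + 1262/1307 = 1646777/1747459 ≈ 0.94238)
(1924 + 2833) + Y = (1924 + 2833) + 1646777/1747459 = 4757 + 1646777/1747459 = 8314309240/1747459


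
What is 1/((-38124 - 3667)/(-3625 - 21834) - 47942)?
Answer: -25459/1220513587 ≈ -2.0859e-5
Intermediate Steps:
1/((-38124 - 3667)/(-3625 - 21834) - 47942) = 1/(-41791/(-25459) - 47942) = 1/(-41791*(-1/25459) - 47942) = 1/(41791/25459 - 47942) = 1/(-1220513587/25459) = -25459/1220513587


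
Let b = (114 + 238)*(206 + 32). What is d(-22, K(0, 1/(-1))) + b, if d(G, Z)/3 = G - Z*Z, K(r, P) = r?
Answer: 83710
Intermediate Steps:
d(G, Z) = -3*Z² + 3*G (d(G, Z) = 3*(G - Z*Z) = 3*(G - Z²) = -3*Z² + 3*G)
b = 83776 (b = 352*238 = 83776)
d(-22, K(0, 1/(-1))) + b = (-3*0² + 3*(-22)) + 83776 = (-3*0 - 66) + 83776 = (0 - 66) + 83776 = -66 + 83776 = 83710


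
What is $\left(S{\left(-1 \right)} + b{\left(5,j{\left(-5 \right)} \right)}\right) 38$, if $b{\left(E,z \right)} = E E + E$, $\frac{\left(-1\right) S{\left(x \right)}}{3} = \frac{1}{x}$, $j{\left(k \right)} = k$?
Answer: $1254$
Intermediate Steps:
$S{\left(x \right)} = - \frac{3}{x}$
$b{\left(E,z \right)} = E + E^{2}$ ($b{\left(E,z \right)} = E^{2} + E = E + E^{2}$)
$\left(S{\left(-1 \right)} + b{\left(5,j{\left(-5 \right)} \right)}\right) 38 = \left(- \frac{3}{-1} + 5 \left(1 + 5\right)\right) 38 = \left(\left(-3\right) \left(-1\right) + 5 \cdot 6\right) 38 = \left(3 + 30\right) 38 = 33 \cdot 38 = 1254$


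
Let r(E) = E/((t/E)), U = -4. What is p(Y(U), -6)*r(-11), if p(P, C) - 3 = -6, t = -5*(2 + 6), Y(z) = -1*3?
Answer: 363/40 ≈ 9.0750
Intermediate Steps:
Y(z) = -3
t = -40 (t = -5*8 = -40)
p(P, C) = -3 (p(P, C) = 3 - 6 = -3)
r(E) = -E**2/40 (r(E) = E/((-40/E)) = E*(-E/40) = -E**2/40)
p(Y(U), -6)*r(-11) = -(-3)*(-11)**2/40 = -(-3)*121/40 = -3*(-121/40) = 363/40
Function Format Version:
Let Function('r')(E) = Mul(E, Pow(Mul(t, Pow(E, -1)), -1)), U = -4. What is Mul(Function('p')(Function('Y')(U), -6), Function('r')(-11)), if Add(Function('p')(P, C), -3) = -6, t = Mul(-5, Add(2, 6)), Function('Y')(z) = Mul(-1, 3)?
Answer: Rational(363, 40) ≈ 9.0750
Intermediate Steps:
Function('Y')(z) = -3
t = -40 (t = Mul(-5, 8) = -40)
Function('p')(P, C) = -3 (Function('p')(P, C) = Add(3, -6) = -3)
Function('r')(E) = Mul(Rational(-1, 40), Pow(E, 2)) (Function('r')(E) = Mul(E, Pow(Mul(-40, Pow(E, -1)), -1)) = Mul(E, Mul(Rational(-1, 40), E)) = Mul(Rational(-1, 40), Pow(E, 2)))
Mul(Function('p')(Function('Y')(U), -6), Function('r')(-11)) = Mul(-3, Mul(Rational(-1, 40), Pow(-11, 2))) = Mul(-3, Mul(Rational(-1, 40), 121)) = Mul(-3, Rational(-121, 40)) = Rational(363, 40)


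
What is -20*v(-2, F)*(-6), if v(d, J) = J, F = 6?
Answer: 720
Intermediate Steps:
-20*v(-2, F)*(-6) = -20*6*(-6) = -120*(-6) = 720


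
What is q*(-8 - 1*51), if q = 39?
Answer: -2301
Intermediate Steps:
q*(-8 - 1*51) = 39*(-8 - 1*51) = 39*(-8 - 51) = 39*(-59) = -2301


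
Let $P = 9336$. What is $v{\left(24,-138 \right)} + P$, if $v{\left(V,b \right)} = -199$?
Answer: $9137$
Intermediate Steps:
$v{\left(24,-138 \right)} + P = -199 + 9336 = 9137$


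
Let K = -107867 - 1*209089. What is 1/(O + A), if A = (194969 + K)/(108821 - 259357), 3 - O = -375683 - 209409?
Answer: 150536/88077982907 ≈ 1.7091e-6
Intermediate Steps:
O = 585095 (O = 3 - (-375683 - 209409) = 3 - 1*(-585092) = 3 + 585092 = 585095)
K = -316956 (K = -107867 - 209089 = -316956)
A = 121987/150536 (A = (194969 - 316956)/(108821 - 259357) = -121987/(-150536) = -121987*(-1/150536) = 121987/150536 ≈ 0.81035)
1/(O + A) = 1/(585095 + 121987/150536) = 1/(88077982907/150536) = 150536/88077982907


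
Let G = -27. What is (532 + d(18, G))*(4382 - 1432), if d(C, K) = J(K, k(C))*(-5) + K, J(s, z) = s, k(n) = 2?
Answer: 1888000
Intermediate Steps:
d(C, K) = -4*K (d(C, K) = K*(-5) + K = -5*K + K = -4*K)
(532 + d(18, G))*(4382 - 1432) = (532 - 4*(-27))*(4382 - 1432) = (532 + 108)*2950 = 640*2950 = 1888000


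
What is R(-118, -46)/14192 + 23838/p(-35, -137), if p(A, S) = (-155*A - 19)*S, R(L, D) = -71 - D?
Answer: -434093/12786992 ≈ -0.033948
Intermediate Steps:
p(A, S) = S*(-19 - 155*A) (p(A, S) = (-19 - 155*A)*S = S*(-19 - 155*A))
R(-118, -46)/14192 + 23838/p(-35, -137) = (-71 - 1*(-46))/14192 + 23838/((-1*(-137)*(19 + 155*(-35)))) = (-71 + 46)*(1/14192) + 23838/((-1*(-137)*(19 - 5425))) = -25*1/14192 + 23838/((-1*(-137)*(-5406))) = -25/14192 + 23838/(-740622) = -25/14192 + 23838*(-1/740622) = -25/14192 - 29/901 = -434093/12786992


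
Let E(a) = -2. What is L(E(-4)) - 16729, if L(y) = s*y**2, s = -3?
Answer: -16741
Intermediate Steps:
L(y) = -3*y**2
L(E(-4)) - 16729 = -3*(-2)**2 - 16729 = -3*4 - 16729 = -12 - 16729 = -16741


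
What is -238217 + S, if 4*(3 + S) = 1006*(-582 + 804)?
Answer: -182387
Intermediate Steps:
S = 55830 (S = -3 + (1006*(-582 + 804))/4 = -3 + (1006*222)/4 = -3 + (¼)*223332 = -3 + 55833 = 55830)
-238217 + S = -238217 + 55830 = -182387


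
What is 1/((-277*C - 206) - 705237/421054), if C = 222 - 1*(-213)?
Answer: -421054/50822344091 ≈ -8.2848e-6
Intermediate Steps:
C = 435 (C = 222 + 213 = 435)
1/((-277*C - 206) - 705237/421054) = 1/((-277*435 - 206) - 705237/421054) = 1/((-120495 - 206) - 705237*1/421054) = 1/(-120701 - 705237/421054) = 1/(-50822344091/421054) = -421054/50822344091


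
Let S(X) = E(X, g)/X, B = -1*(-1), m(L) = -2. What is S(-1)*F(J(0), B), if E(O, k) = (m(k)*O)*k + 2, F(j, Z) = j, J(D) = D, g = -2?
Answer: 0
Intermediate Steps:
B = 1
E(O, k) = 2 - 2*O*k (E(O, k) = (-2*O)*k + 2 = -2*O*k + 2 = 2 - 2*O*k)
S(X) = (2 + 4*X)/X (S(X) = (2 - 2*X*(-2))/X = (2 + 4*X)/X)
S(-1)*F(J(0), B) = (4 + 2/(-1))*0 = (4 + 2*(-1))*0 = (4 - 2)*0 = 2*0 = 0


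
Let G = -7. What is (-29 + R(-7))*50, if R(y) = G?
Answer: -1800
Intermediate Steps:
R(y) = -7
(-29 + R(-7))*50 = (-29 - 7)*50 = -36*50 = -1800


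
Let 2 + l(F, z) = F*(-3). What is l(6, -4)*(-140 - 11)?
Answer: 3020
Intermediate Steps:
l(F, z) = -2 - 3*F (l(F, z) = -2 + F*(-3) = -2 - 3*F)
l(6, -4)*(-140 - 11) = (-2 - 3*6)*(-140 - 11) = (-2 - 18)*(-151) = -20*(-151) = 3020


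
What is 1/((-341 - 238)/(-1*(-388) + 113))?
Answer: -167/193 ≈ -0.86528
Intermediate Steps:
1/((-341 - 238)/(-1*(-388) + 113)) = 1/(-579/(388 + 113)) = 1/(-579/501) = 1/(-579*1/501) = 1/(-193/167) = -167/193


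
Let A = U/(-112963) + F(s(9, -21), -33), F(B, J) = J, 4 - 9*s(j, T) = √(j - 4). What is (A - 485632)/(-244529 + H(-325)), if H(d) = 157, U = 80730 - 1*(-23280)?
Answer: 54862279405/27604994236 ≈ 1.9874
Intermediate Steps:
U = 104010 (U = 80730 + 23280 = 104010)
s(j, T) = 4/9 - √(-4 + j)/9 (s(j, T) = 4/9 - √(j - 4)/9 = 4/9 - √(-4 + j)/9)
A = -3831789/112963 (A = 104010/(-112963) - 33 = 104010*(-1/112963) - 33 = -104010/112963 - 33 = -3831789/112963 ≈ -33.921)
(A - 485632)/(-244529 + H(-325)) = (-3831789/112963 - 485632)/(-244529 + 157) = -54862279405/112963/(-244372) = -54862279405/112963*(-1/244372) = 54862279405/27604994236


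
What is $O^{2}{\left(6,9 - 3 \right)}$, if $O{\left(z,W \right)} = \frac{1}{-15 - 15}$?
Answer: $\frac{1}{900} \approx 0.0011111$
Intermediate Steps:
$O{\left(z,W \right)} = - \frac{1}{30}$ ($O{\left(z,W \right)} = \frac{1}{-30} = - \frac{1}{30}$)
$O^{2}{\left(6,9 - 3 \right)} = \left(- \frac{1}{30}\right)^{2} = \frac{1}{900}$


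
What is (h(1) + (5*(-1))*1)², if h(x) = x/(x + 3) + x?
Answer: 225/16 ≈ 14.063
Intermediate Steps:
h(x) = x + x/(3 + x) (h(x) = x/(3 + x) + x = x + x/(3 + x))
(h(1) + (5*(-1))*1)² = (1*(4 + 1)/(3 + 1) + (5*(-1))*1)² = (1*5/4 - 5*1)² = (1*(¼)*5 - 5)² = (5/4 - 5)² = (-15/4)² = 225/16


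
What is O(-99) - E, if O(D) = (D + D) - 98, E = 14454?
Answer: -14750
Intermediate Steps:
O(D) = -98 + 2*D (O(D) = 2*D - 98 = -98 + 2*D)
O(-99) - E = (-98 + 2*(-99)) - 1*14454 = (-98 - 198) - 14454 = -296 - 14454 = -14750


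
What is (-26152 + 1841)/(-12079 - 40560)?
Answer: 24311/52639 ≈ 0.46184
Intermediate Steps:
(-26152 + 1841)/(-12079 - 40560) = -24311/(-52639) = -24311*(-1/52639) = 24311/52639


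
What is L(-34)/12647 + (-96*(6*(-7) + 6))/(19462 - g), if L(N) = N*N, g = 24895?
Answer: -12475828/22903717 ≈ -0.54471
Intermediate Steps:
L(N) = N²
L(-34)/12647 + (-96*(6*(-7) + 6))/(19462 - g) = (-34)²/12647 + (-96*(6*(-7) + 6))/(19462 - 1*24895) = 1156*(1/12647) + (-96*(-42 + 6))/(19462 - 24895) = 1156/12647 - 96*(-36)/(-5433) = 1156/12647 + 3456*(-1/5433) = 1156/12647 - 1152/1811 = -12475828/22903717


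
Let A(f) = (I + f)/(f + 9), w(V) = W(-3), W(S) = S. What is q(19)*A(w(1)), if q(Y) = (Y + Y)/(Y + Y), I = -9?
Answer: -2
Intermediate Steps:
w(V) = -3
q(Y) = 1 (q(Y) = (2*Y)/((2*Y)) = (2*Y)*(1/(2*Y)) = 1)
A(f) = (-9 + f)/(9 + f) (A(f) = (-9 + f)/(f + 9) = (-9 + f)/(9 + f))
q(19)*A(w(1)) = 1*((-9 - 3)/(9 - 3)) = 1*(-12/6) = 1*((1/6)*(-12)) = 1*(-2) = -2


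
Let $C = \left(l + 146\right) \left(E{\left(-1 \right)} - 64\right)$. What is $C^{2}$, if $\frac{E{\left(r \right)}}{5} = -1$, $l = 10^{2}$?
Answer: $288116676$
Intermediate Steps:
$l = 100$
$E{\left(r \right)} = -5$ ($E{\left(r \right)} = 5 \left(-1\right) = -5$)
$C = -16974$ ($C = \left(100 + 146\right) \left(-5 - 64\right) = 246 \left(-69\right) = -16974$)
$C^{2} = \left(-16974\right)^{2} = 288116676$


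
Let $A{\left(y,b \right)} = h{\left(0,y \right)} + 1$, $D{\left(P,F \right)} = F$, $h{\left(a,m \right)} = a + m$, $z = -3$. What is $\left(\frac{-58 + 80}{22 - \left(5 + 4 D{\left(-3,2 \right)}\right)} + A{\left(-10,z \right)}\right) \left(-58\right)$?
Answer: $\frac{3422}{9} \approx 380.22$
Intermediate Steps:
$A{\left(y,b \right)} = 1 + y$ ($A{\left(y,b \right)} = \left(0 + y\right) + 1 = y + 1 = 1 + y$)
$\left(\frac{-58 + 80}{22 - \left(5 + 4 D{\left(-3,2 \right)}\right)} + A{\left(-10,z \right)}\right) \left(-58\right) = \left(\frac{-58 + 80}{22 - 13} + \left(1 - 10\right)\right) \left(-58\right) = \left(\frac{22}{22 - 13} - 9\right) \left(-58\right) = \left(\frac{22}{9} - 9\right) \left(-58\right) = \left(- \frac{59}{9}\right) \left(-58\right) = \frac{3422}{9}$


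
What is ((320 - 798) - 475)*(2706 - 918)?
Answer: -1703964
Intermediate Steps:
((320 - 798) - 475)*(2706 - 918) = (-478 - 475)*1788 = -953*1788 = -1703964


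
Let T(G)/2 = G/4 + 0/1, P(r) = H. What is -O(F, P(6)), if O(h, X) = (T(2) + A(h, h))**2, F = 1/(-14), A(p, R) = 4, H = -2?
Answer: -25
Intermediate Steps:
P(r) = -2
T(G) = G/2 (T(G) = 2*(G/4 + 0/1) = 2*(G*(1/4) + 0*1) = 2*(G/4 + 0) = 2*(G/4) = G/2)
F = -1/14 ≈ -0.071429
O(h, X) = 25 (O(h, X) = ((1/2)*2 + 4)**2 = (1 + 4)**2 = 5**2 = 25)
-O(F, P(6)) = -1*25 = -25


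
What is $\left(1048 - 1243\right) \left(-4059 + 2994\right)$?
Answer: $207675$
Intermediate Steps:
$\left(1048 - 1243\right) \left(-4059 + 2994\right) = \left(-195\right) \left(-1065\right) = 207675$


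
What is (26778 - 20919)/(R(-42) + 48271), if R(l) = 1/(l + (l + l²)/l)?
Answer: 69471/572356 ≈ 0.12138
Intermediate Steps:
(26778 - 20919)/(R(-42) + 48271) = (26778 - 20919)/(1/(1 + 2*(-42)) + 48271) = 5859/(1/(1 - 84) + 48271) = 5859/(1/(-83) + 48271) = 5859/(-1/83 + 48271) = 5859/(4006492/83) = 5859*(83/4006492) = 69471/572356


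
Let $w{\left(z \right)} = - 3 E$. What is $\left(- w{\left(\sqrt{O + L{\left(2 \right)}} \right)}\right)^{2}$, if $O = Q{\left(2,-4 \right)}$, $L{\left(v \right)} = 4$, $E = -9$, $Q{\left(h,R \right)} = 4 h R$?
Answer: $729$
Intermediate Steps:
$Q{\left(h,R \right)} = 4 R h$
$O = -32$ ($O = 4 \left(-4\right) 2 = -32$)
$w{\left(z \right)} = 27$ ($w{\left(z \right)} = \left(-3\right) \left(-9\right) = 27$)
$\left(- w{\left(\sqrt{O + L{\left(2 \right)}} \right)}\right)^{2} = \left(\left(-1\right) 27\right)^{2} = \left(-27\right)^{2} = 729$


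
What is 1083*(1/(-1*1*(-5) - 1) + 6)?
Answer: 27075/4 ≈ 6768.8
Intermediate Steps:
1083*(1/(-1*1*(-5) - 1) + 6) = 1083*(1/(-1*(-5) - 1) + 6) = 1083*(1/(5 - 1) + 6) = 1083*(1/4 + 6) = 1083*(¼ + 6) = 1083*(25/4) = 27075/4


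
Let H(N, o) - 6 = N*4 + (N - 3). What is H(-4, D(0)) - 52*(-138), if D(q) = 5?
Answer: 7159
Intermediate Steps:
H(N, o) = 3 + 5*N (H(N, o) = 6 + (N*4 + (N - 3)) = 6 + (4*N + (-3 + N)) = 6 + (-3 + 5*N) = 3 + 5*N)
H(-4, D(0)) - 52*(-138) = (3 + 5*(-4)) - 52*(-138) = (3 - 20) + 7176 = -17 + 7176 = 7159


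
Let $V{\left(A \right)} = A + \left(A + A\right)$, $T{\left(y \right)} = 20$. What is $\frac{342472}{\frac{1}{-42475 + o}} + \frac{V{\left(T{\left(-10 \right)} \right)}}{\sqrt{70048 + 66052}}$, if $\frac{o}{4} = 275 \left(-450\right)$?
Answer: $-184070138200 + \frac{6 \sqrt{1361}}{1361} \approx -1.8407 \cdot 10^{11}$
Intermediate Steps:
$o = -495000$ ($o = 4 \cdot 275 \left(-450\right) = 4 \left(-123750\right) = -495000$)
$V{\left(A \right)} = 3 A$ ($V{\left(A \right)} = A + 2 A = 3 A$)
$\frac{342472}{\frac{1}{-42475 + o}} + \frac{V{\left(T{\left(-10 \right)} \right)}}{\sqrt{70048 + 66052}} = \frac{342472}{\frac{1}{-42475 - 495000}} + \frac{3 \cdot 20}{\sqrt{70048 + 66052}} = \frac{342472}{\frac{1}{-537475}} + \frac{60}{\sqrt{136100}} = \frac{342472}{- \frac{1}{537475}} + \frac{60}{10 \sqrt{1361}} = 342472 \left(-537475\right) + 60 \frac{\sqrt{1361}}{13610} = -184070138200 + \frac{6 \sqrt{1361}}{1361}$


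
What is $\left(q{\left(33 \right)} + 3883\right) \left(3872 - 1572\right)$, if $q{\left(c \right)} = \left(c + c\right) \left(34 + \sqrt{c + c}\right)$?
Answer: $14092100 + 151800 \sqrt{66} \approx 1.5325 \cdot 10^{7}$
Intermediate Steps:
$q{\left(c \right)} = 2 c \left(34 + \sqrt{2} \sqrt{c}\right)$ ($q{\left(c \right)} = 2 c \left(34 + \sqrt{2 c}\right) = 2 c \left(34 + \sqrt{2} \sqrt{c}\right)$)
$\left(q{\left(33 \right)} + 3883\right) \left(3872 - 1572\right) = \left(\left(68 \cdot 33 + 2 \sqrt{2} \cdot 33^{\frac{3}{2}}\right) + 3883\right) \left(3872 - 1572\right) = \left(\left(2244 + 2 \sqrt{2} \cdot 33 \sqrt{33}\right) + 3883\right) 2300 = \left(\left(2244 + 66 \sqrt{66}\right) + 3883\right) 2300 = \left(6127 + 66 \sqrt{66}\right) 2300 = 14092100 + 151800 \sqrt{66}$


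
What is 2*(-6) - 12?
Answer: -24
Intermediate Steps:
2*(-6) - 12 = -12 - 12 = -24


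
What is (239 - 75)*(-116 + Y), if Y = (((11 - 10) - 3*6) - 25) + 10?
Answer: -24272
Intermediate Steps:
Y = -32 (Y = ((1 - 18) - 25) + 10 = (-17 - 25) + 10 = -42 + 10 = -32)
(239 - 75)*(-116 + Y) = (239 - 75)*(-116 - 32) = 164*(-148) = -24272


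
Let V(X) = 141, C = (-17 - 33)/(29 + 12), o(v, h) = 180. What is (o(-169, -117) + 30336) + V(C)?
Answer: 30657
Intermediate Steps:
C = -50/41 ≈ -1.2195
(o(-169, -117) + 30336) + V(C) = (180 + 30336) + 141 = 30516 + 141 = 30657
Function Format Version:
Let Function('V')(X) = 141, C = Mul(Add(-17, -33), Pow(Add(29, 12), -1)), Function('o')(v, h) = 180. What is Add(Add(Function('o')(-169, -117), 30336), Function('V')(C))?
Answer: 30657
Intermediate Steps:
C = Rational(-50, 41) (C = Mul(-50, Pow(41, -1)) = Mul(-50, Rational(1, 41)) = Rational(-50, 41) ≈ -1.2195)
Add(Add(Function('o')(-169, -117), 30336), Function('V')(C)) = Add(Add(180, 30336), 141) = Add(30516, 141) = 30657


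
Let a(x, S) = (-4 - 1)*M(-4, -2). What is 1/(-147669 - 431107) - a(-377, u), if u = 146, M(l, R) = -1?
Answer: -2893881/578776 ≈ -5.0000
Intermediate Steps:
a(x, S) = 5 (a(x, S) = (-4 - 1)*(-1) = -5*(-1) = 5)
1/(-147669 - 431107) - a(-377, u) = 1/(-147669 - 431107) - 1*5 = 1/(-578776) - 5 = -1/578776 - 5 = -2893881/578776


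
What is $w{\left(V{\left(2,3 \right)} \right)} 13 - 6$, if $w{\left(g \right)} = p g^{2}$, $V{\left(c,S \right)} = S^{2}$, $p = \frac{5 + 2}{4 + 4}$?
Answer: $\frac{7323}{8} \approx 915.38$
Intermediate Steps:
$p = \frac{7}{8} \approx 0.875$
$w{\left(g \right)} = \frac{7 g^{2}}{8}$
$w{\left(V{\left(2,3 \right)} \right)} 13 - 6 = \frac{7 \left(3^{2}\right)^{2}}{8} \cdot 13 - 6 = \frac{7 \cdot 9^{2}}{8} \cdot 13 - 6 = \frac{7}{8} \cdot 81 \cdot 13 - 6 = \frac{567}{8} \cdot 13 - 6 = \frac{7371}{8} - 6 = \frac{7323}{8}$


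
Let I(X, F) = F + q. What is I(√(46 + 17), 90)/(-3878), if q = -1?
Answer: -89/3878 ≈ -0.022950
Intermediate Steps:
I(X, F) = -1 + F (I(X, F) = F - 1 = -1 + F)
I(√(46 + 17), 90)/(-3878) = (-1 + 90)/(-3878) = 89*(-1/3878) = -89/3878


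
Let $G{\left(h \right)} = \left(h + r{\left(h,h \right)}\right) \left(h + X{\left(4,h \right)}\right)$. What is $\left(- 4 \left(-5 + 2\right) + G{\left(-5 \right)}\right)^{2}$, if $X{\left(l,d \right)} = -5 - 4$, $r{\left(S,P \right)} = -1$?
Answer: $9216$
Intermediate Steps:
$X{\left(l,d \right)} = -9$ ($X{\left(l,d \right)} = -5 - 4 = -9$)
$G{\left(h \right)} = \left(-1 + h\right) \left(-9 + h\right)$ ($G{\left(h \right)} = \left(h - 1\right) \left(h - 9\right) = \left(-1 + h\right) \left(-9 + h\right)$)
$\left(- 4 \left(-5 + 2\right) + G{\left(-5 \right)}\right)^{2} = \left(- 4 \left(-5 + 2\right) + \left(9 + \left(-5\right)^{2} - -50\right)\right)^{2} = \left(\left(-4\right) \left(-3\right) + \left(9 + 25 + 50\right)\right)^{2} = \left(12 + 84\right)^{2} = 96^{2} = 9216$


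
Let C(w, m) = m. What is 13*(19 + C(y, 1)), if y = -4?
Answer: 260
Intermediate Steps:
13*(19 + C(y, 1)) = 13*(19 + 1) = 13*20 = 260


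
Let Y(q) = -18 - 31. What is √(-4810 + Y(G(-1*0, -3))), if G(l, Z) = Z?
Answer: I*√4859 ≈ 69.707*I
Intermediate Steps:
Y(q) = -49
√(-4810 + Y(G(-1*0, -3))) = √(-4810 - 49) = √(-4859) = I*√4859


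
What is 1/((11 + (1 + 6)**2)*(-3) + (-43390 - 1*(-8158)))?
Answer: -1/35412 ≈ -2.8239e-5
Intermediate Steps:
1/((11 + (1 + 6)**2)*(-3) + (-43390 - 1*(-8158))) = 1/((11 + 7**2)*(-3) + (-43390 + 8158)) = 1/((11 + 49)*(-3) - 35232) = 1/(60*(-3) - 35232) = 1/(-180 - 35232) = 1/(-35412) = -1/35412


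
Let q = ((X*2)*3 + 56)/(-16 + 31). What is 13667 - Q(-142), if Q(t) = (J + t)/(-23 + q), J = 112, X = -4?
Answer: 4277321/313 ≈ 13666.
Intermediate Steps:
q = 32/15 (q = (-4*2*3 + 56)/(-16 + 31) = (-8*3 + 56)/15 = (-24 + 56)*(1/15) = 32*(1/15) = 32/15 ≈ 2.1333)
Q(t) = -1680/313 - 15*t/313 (Q(t) = (112 + t)/(-23 + 32/15) = (112 + t)/(-313/15) = (112 + t)*(-15/313) = -1680/313 - 15*t/313)
13667 - Q(-142) = 13667 - (-1680/313 - 15/313*(-142)) = 13667 - (-1680/313 + 2130/313) = 13667 - 1*450/313 = 13667 - 450/313 = 4277321/313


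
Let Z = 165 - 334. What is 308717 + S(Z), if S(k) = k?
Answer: 308548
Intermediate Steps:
Z = -169
308717 + S(Z) = 308717 - 169 = 308548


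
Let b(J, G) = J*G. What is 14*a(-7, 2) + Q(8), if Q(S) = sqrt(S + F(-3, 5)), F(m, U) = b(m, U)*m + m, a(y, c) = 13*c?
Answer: 364 + 5*sqrt(2) ≈ 371.07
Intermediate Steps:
b(J, G) = G*J
F(m, U) = m + U*m**2 (F(m, U) = (U*m)*m + m = U*m**2 + m = m + U*m**2)
Q(S) = sqrt(42 + S) (Q(S) = sqrt(S - 3*(1 + 5*(-3))) = sqrt(S - 3*(1 - 15)) = sqrt(S - 3*(-14)) = sqrt(S + 42) = sqrt(42 + S))
14*a(-7, 2) + Q(8) = 14*(13*2) + sqrt(42 + 8) = 14*26 + sqrt(50) = 364 + 5*sqrt(2)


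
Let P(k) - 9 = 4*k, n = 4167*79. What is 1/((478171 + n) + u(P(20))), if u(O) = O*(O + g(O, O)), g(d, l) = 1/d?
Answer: 1/815286 ≈ 1.2266e-6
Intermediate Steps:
n = 329193
P(k) = 9 + 4*k
u(O) = O*(O + 1/O)
1/((478171 + n) + u(P(20))) = 1/((478171 + 329193) + (1 + (9 + 4*20)²)) = 1/(807364 + (1 + (9 + 80)²)) = 1/(807364 + (1 + 89²)) = 1/(807364 + (1 + 7921)) = 1/(807364 + 7922) = 1/815286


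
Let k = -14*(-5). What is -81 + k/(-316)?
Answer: -12833/158 ≈ -81.222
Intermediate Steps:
k = 70
-81 + k/(-316) = -81 + 70/(-316) = -81 + 70*(-1/316) = -81 - 35/158 = -12833/158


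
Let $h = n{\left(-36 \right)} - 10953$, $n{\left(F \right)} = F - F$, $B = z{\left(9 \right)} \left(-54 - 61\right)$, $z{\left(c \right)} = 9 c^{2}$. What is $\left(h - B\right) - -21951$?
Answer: $94833$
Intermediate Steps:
$B = -83835$ ($B = 9 \cdot 9^{2} \left(-54 - 61\right) = 9 \cdot 81 \left(-115\right) = 729 \left(-115\right) = -83835$)
$n{\left(F \right)} = 0$
$h = -10953$ ($h = 0 - 10953 = -10953$)
$\left(h - B\right) - -21951 = \left(-10953 - -83835\right) - -21951 = \left(-10953 + 83835\right) + 21951 = 72882 + 21951 = 94833$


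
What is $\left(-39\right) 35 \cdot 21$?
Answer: $-28665$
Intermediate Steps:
$\left(-39\right) 35 \cdot 21 = \left(-1365\right) 21 = -28665$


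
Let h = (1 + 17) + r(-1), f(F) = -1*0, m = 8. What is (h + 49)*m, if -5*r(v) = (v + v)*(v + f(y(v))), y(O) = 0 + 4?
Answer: 2664/5 ≈ 532.80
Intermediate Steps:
y(O) = 4
f(F) = 0
r(v) = -2*v²/5 (r(v) = -(v + v)*(v + 0)/5 = -2*v*v/5 = -2*v²/5)
h = 88/5 (h = (1 + 17) - ⅖*(-1)² = 18 - ⅖*1 = 18 - ⅖ = 88/5 ≈ 17.600)
(h + 49)*m = (88/5 + 49)*8 = (333/5)*8 = 2664/5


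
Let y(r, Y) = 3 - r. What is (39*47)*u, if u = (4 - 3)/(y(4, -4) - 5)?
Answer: -611/2 ≈ -305.50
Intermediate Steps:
u = -⅙ (u = (4 - 3)/((3 - 1*4) - 5) = 1/((3 - 4) - 5) = 1/(-1 - 5) = 1/(-6) = 1*(-⅙) = -⅙ ≈ -0.16667)
(39*47)*u = (39*47)*(-⅙) = 1833*(-⅙) = -611/2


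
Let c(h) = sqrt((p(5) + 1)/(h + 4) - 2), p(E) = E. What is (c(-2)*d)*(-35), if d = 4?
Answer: -140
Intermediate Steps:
c(h) = sqrt(-2 + 6/(4 + h)) (c(h) = sqrt((5 + 1)/(h + 4) - 2) = sqrt(6/(4 + h) - 2) = sqrt(-2 + 6/(4 + h)))
(c(-2)*d)*(-35) = ((sqrt(2)*sqrt((-1 - 1*(-2))/(4 - 2)))*4)*(-35) = ((sqrt(2)*sqrt((-1 + 2)/2))*4)*(-35) = ((sqrt(2)*sqrt((1/2)*1))*4)*(-35) = ((sqrt(2)*sqrt(1/2))*4)*(-35) = ((sqrt(2)*(sqrt(2)/2))*4)*(-35) = (1*4)*(-35) = 4*(-35) = -140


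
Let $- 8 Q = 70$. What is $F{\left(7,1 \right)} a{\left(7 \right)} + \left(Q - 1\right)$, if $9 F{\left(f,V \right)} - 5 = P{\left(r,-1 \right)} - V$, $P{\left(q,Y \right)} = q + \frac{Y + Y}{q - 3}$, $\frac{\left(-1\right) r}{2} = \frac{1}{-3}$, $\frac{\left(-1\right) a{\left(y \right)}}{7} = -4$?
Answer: $\frac{803}{108} \approx 7.4352$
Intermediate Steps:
$Q = - \frac{35}{4}$ ($Q = \left(- \frac{1}{8}\right) 70 = - \frac{35}{4} \approx -8.75$)
$a{\left(y \right)} = 28$ ($a{\left(y \right)} = \left(-7\right) \left(-4\right) = 28$)
$r = \frac{2}{3}$ ($r = - \frac{2}{-3} = \left(-2\right) \left(- \frac{1}{3}\right) = \frac{2}{3} \approx 0.66667$)
$P{\left(q,Y \right)} = q + \frac{2 Y}{-3 + q}$
$F{\left(f,V \right)} = \frac{137}{189} - \frac{V}{9}$ ($F{\left(f,V \right)} = \frac{5}{9} + \frac{\frac{\left(\frac{2}{3}\right)^{2} - 2 + 2 \left(-1\right)}{-3 + \frac{2}{3}} - V}{9} = \frac{5}{9} + \frac{\frac{\frac{4}{9} - 2 - 2}{- \frac{7}{3}} - V}{9} = \frac{5}{9} + \frac{\left(- \frac{3}{7}\right) \left(- \frac{32}{9}\right) - V}{9} = \frac{5}{9} + \frac{\frac{32}{21} - V}{9} = \frac{5}{9} - \left(- \frac{32}{189} + \frac{V}{9}\right) = \frac{137}{189} - \frac{V}{9}$)
$F{\left(7,1 \right)} a{\left(7 \right)} + \left(Q - 1\right) = \left(\frac{137}{189} - \frac{1}{9}\right) 28 - \frac{39}{4} = \frac{116}{189} \cdot 28 - \frac{39}{4} = \frac{464}{27} - \frac{39}{4} = \frac{803}{108}$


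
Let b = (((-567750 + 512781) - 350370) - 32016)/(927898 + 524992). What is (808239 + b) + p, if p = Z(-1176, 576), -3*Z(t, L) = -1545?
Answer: 235006032341/290578 ≈ 8.0875e+5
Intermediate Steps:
Z(t, L) = 515 (Z(t, L) = -⅓*(-1545) = 515)
p = 515
b = -87471/290578 (b = ((-54969 - 350370) - 32016)/1452890 = (-405339 - 32016)*(1/1452890) = -437355*1/1452890 = -87471/290578 ≈ -0.30102)
(808239 + b) + p = (808239 - 87471/290578) + 515 = 234856384671/290578 + 515 = 235006032341/290578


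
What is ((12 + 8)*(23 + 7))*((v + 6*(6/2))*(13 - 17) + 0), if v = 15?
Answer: -79200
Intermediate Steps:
((12 + 8)*(23 + 7))*((v + 6*(6/2))*(13 - 17) + 0) = ((12 + 8)*(23 + 7))*((15 + 6*(6/2))*(13 - 17) + 0) = (20*30)*((15 + 6*(6*(½)))*(-4) + 0) = 600*((15 + 6*3)*(-4) + 0) = 600*((15 + 18)*(-4) + 0) = 600*(33*(-4) + 0) = 600*(-132 + 0) = 600*(-132) = -79200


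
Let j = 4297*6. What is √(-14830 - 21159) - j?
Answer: -25782 + I*√35989 ≈ -25782.0 + 189.71*I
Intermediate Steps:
j = 25782
√(-14830 - 21159) - j = √(-14830 - 21159) - 1*25782 = √(-35989) - 25782 = I*√35989 - 25782 = -25782 + I*√35989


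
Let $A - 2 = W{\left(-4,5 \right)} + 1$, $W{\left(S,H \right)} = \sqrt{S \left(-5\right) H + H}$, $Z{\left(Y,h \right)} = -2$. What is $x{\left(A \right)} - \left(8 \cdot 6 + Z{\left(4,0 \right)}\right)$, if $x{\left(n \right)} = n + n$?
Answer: $-40 + 2 \sqrt{105} \approx -19.506$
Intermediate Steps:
$W{\left(S,H \right)} = \sqrt{H - 5 H S}$ ($W{\left(S,H \right)} = \sqrt{- 5 S H + H} = \sqrt{- 5 H S + H} = \sqrt{H - 5 H S}$)
$A = 3 + \sqrt{105}$ ($A = 2 + \left(\sqrt{5 \left(1 - -20\right)} + 1\right) = 2 + \left(\sqrt{5 \left(1 + 20\right)} + 1\right) = 2 + \left(\sqrt{5 \cdot 21} + 1\right) = 2 + \left(\sqrt{105} + 1\right) = 2 + \left(1 + \sqrt{105}\right) = 3 + \sqrt{105} \approx 13.247$)
$x{\left(n \right)} = 2 n$
$x{\left(A \right)} - \left(8 \cdot 6 + Z{\left(4,0 \right)}\right) = 2 \left(3 + \sqrt{105}\right) - \left(8 \cdot 6 - 2\right) = \left(6 + 2 \sqrt{105}\right) - \left(48 - 2\right) = \left(6 + 2 \sqrt{105}\right) - 46 = -40 + 2 \sqrt{105}$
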